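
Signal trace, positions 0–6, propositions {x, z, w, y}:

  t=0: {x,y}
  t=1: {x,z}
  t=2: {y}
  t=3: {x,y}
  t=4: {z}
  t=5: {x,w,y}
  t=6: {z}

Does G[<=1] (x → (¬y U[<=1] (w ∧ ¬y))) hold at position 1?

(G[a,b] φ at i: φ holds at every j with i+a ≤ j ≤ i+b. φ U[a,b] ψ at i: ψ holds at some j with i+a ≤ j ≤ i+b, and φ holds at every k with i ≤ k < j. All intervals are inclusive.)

Check (x → (¬y U[<=1] (w ∧ ¬y))) at every j in [1,2]:
  j=1: antecedent true; consequent fails → ✗
  j=2: antecedent false → ✓
Fails at j=1 → formula fails.

Does not hold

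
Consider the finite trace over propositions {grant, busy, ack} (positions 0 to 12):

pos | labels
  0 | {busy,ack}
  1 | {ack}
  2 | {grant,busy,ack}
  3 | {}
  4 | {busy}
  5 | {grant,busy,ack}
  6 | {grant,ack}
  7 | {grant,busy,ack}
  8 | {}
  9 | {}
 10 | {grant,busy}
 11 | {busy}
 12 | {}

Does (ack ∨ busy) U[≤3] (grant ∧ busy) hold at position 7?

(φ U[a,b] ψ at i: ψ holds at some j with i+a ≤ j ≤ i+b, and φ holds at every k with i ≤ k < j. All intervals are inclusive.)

Need some j in [7,10] with (grant ∧ busy), and (ack ∨ busy) at every k in [7,j-1].
  j=7: (grant ∧ busy) holds; no prefix to check → satisfied.

True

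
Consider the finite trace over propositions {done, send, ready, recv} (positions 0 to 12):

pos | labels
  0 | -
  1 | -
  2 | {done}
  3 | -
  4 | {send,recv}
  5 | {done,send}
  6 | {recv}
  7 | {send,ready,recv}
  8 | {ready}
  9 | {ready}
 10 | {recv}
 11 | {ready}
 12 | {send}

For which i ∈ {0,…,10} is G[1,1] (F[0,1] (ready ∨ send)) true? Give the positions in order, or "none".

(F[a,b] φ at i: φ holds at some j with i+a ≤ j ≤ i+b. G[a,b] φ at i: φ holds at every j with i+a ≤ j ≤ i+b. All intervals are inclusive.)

2, 3, 4, 5, 6, 7, 8, 9, 10

Evaluate at each i in [0,10]:
  i=0: ✗ (fails at j=1)
  i=1: ✗ (fails at j=2)
  i=2: ✓ (all of [3,3])
  i=3: ✓ (all of [4,4])
  i=4: ✓ (all of [5,5])
  i=5: ✓ (all of [6,6])
  i=6: ✓ (all of [7,7])
  i=7: ✓ (all of [8,8])
  i=8: ✓ (all of [9,9])
  i=9: ✓ (all of [10,10])
  i=10: ✓ (all of [11,11])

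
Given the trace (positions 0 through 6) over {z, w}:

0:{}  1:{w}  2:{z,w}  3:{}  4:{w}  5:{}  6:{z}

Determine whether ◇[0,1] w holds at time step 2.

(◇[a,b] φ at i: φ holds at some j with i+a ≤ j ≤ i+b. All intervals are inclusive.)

Holds

Check w at each j in [2,3]:
  j=2: true
  j=3: false
Found at j=2 → formula holds.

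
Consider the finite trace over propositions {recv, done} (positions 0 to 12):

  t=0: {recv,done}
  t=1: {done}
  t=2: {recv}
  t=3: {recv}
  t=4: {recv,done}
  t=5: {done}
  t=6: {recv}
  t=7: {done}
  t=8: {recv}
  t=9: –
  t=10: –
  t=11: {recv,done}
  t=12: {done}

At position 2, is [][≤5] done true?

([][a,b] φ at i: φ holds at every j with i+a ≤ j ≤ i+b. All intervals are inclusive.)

Check done at every j in [2,7]:
  j=2: false
  j=3: false
  j=4: true
  j=5: true
  j=6: false
  j=7: true
Fails at j=2 → formula fails.

Does not hold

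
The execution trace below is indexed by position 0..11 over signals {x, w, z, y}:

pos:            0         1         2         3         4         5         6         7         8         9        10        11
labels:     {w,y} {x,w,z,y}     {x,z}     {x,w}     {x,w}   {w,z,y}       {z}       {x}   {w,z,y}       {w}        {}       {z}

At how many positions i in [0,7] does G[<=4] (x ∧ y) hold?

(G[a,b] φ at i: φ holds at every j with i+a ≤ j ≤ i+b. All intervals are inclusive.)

Evaluate at each i in [0,7]:
  i=0: ✗ (fails at j=0)
  i=1: ✗ (fails at j=2)
  i=2: ✗ (fails at j=2)
  i=3: ✗ (fails at j=3)
  i=4: ✗ (fails at j=4)
  i=5: ✗ (fails at j=5)
  i=6: ✗ (fails at j=6)
  i=7: ✗ (fails at j=7)
Positions where it holds: {} → 0.

0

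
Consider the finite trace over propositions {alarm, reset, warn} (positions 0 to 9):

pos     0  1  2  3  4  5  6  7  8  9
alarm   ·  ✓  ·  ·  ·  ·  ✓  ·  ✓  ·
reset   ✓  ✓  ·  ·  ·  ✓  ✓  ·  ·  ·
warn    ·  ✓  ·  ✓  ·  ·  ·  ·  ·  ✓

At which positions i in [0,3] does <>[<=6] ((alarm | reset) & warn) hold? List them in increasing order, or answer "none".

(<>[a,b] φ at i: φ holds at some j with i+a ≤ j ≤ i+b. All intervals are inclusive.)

0, 1

Evaluate at each i in [0,3]:
  i=0: ✓ (witness j=1)
  i=1: ✓ (witness j=1)
  i=2: ✗ (none in [2,8])
  i=3: ✗ (none in [3,9])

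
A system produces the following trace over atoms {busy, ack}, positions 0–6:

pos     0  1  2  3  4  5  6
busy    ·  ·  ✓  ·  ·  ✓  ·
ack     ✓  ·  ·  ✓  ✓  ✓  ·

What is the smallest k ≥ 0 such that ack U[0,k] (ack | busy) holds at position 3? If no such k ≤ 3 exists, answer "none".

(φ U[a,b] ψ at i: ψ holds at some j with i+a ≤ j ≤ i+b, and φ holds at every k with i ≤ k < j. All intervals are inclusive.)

0

Need earliest j ≥ 3 with (ack | busy), and ack at every k in [3,j-1].
  j=3: rhs holds (empty prefix). k = 0.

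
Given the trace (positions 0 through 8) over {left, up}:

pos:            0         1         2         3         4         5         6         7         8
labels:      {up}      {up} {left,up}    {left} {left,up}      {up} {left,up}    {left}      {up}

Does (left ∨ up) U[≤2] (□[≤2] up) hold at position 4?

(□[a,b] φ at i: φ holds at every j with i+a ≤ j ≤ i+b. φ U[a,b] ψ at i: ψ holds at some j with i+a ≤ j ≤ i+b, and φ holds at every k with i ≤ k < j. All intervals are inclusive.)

Yes

Need some j in [4,6] with □[≤2] up, and (left ∨ up) at every k in [4,j-1].
  j=4: □[≤2] up holds; no prefix to check → satisfied.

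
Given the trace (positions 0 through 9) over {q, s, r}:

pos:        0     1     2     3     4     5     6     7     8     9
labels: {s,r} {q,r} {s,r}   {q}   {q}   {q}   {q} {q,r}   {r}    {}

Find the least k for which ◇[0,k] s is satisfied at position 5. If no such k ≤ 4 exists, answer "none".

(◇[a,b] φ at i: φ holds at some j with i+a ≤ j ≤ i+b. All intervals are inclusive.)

Scan j = 5,6,… for s:
  j=5: fails
  j=6: fails
  j=7: fails
  j=8: fails
  j=9: fails
No j in [5,9] satisfies it → none.

none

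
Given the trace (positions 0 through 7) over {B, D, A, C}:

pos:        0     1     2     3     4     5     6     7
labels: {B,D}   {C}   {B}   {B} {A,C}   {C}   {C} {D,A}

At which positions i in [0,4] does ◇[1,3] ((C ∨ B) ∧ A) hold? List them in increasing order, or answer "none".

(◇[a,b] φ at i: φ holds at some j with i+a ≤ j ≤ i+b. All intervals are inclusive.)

1, 2, 3

Evaluate at each i in [0,4]:
  i=0: ✗ (none in [1,3])
  i=1: ✓ (witness j=4)
  i=2: ✓ (witness j=4)
  i=3: ✓ (witness j=4)
  i=4: ✗ (none in [5,7])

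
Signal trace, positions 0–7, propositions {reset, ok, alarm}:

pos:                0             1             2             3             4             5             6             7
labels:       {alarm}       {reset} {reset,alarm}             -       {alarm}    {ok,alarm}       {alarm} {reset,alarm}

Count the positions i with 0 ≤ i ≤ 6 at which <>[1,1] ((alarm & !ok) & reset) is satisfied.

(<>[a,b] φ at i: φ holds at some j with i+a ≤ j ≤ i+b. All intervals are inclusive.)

2

Evaluate at each i in [0,6]:
  i=0: ✗ (none in [1,1])
  i=1: ✓ (witness j=2)
  i=2: ✗ (none in [3,3])
  i=3: ✗ (none in [4,4])
  i=4: ✗ (none in [5,5])
  i=5: ✗ (none in [6,6])
  i=6: ✓ (witness j=7)
Positions where it holds: {1, 6} → 2.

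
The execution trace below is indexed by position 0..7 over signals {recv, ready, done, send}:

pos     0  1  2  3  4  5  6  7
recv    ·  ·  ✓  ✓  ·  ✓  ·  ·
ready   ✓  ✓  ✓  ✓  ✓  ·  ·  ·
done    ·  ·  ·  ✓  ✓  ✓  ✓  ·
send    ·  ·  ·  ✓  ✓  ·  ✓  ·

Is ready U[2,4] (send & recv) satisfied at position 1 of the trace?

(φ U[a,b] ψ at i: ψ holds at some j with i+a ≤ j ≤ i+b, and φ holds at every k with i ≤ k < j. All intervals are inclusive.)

Need some j in [3,5] with (send & recv), and ready at every k in [1,j-1].
  j=3: (send & recv) holds; ready holds at every k in [1,2] → satisfied.

True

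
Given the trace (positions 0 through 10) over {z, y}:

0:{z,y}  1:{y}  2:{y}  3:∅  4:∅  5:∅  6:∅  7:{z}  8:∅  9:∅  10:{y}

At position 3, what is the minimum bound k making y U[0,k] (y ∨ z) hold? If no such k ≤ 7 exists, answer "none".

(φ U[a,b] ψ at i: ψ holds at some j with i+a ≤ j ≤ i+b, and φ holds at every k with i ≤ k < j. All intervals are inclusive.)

Need earliest j ≥ 3 with (y ∨ z), and y at every k in [3,j-1].
  j=3: rhs fails.
  j=4: rhs fails.
  j=5: rhs fails.
  j=6: rhs fails.
  j=7: rhs holds but lhs fails at k=3.
  j=8: rhs fails.
  j=9: rhs fails.
  j=10: rhs holds but lhs fails at k=3.
No witness within the range → none.

none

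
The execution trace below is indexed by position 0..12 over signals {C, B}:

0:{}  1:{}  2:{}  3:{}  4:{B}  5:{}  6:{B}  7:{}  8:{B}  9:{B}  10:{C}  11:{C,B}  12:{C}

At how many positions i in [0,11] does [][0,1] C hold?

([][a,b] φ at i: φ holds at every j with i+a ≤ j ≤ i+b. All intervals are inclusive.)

Evaluate at each i in [0,11]:
  i=0: ✗ (fails at j=0)
  i=1: ✗ (fails at j=1)
  i=2: ✗ (fails at j=2)
  i=3: ✗ (fails at j=3)
  i=4: ✗ (fails at j=4)
  i=5: ✗ (fails at j=5)
  i=6: ✗ (fails at j=6)
  i=7: ✗ (fails at j=7)
  i=8: ✗ (fails at j=8)
  i=9: ✗ (fails at j=9)
  i=10: ✓ (all of [10,11])
  i=11: ✓ (all of [11,12])
Positions where it holds: {10, 11} → 2.

2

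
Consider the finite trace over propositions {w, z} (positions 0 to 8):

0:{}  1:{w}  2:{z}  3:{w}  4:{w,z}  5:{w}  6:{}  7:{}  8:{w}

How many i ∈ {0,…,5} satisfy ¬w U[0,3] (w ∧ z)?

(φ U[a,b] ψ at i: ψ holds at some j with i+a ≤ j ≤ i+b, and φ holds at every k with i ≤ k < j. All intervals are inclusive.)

1

Evaluate at each i in [0,5]:
  i=0: ✗ (no rhs in [0,3])
  i=1: ✗ (lhs fails at k=1 before rhs at j=4)
  i=2: ✗ (lhs fails at k=3 before rhs at j=4)
  i=3: ✗ (lhs fails at k=3 before rhs at j=4)
  i=4: ✓ (rhs at j=4)
  i=5: ✗ (no rhs in [5,8])
Positions where it holds: {4} → 1.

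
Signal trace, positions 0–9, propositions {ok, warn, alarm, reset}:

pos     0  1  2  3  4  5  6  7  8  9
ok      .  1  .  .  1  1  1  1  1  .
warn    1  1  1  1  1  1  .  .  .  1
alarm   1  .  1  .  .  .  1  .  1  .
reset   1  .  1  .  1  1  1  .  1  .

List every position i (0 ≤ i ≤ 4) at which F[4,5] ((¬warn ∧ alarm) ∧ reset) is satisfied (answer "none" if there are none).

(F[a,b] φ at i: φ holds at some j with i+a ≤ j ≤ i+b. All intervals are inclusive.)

1, 2, 3, 4

Evaluate at each i in [0,4]:
  i=0: ✗ (none in [4,5])
  i=1: ✓ (witness j=6)
  i=2: ✓ (witness j=6)
  i=3: ✓ (witness j=8)
  i=4: ✓ (witness j=8)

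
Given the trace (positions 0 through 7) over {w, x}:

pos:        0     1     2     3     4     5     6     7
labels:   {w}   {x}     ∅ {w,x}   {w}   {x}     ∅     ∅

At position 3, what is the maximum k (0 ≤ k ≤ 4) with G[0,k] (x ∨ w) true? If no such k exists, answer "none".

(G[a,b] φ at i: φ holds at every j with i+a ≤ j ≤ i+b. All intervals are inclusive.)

2

(x ∨ w) must hold from j=3 onward; find where it first fails.
  j=3: holds
  j=4: holds
  j=5: holds
  j=6: fails
Holds on [3,5], so largest k = 2.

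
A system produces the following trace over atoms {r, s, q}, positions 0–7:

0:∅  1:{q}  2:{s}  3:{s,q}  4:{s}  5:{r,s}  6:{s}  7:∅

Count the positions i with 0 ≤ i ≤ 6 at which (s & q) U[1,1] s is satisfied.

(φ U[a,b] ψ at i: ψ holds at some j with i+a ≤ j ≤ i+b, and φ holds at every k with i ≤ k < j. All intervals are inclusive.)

1

Evaluate at each i in [0,6]:
  i=0: ✗ (no rhs in [1,1])
  i=1: ✗ (lhs fails at k=1 before rhs at j=2)
  i=2: ✗ (lhs fails at k=2 before rhs at j=3)
  i=3: ✓ (rhs at j=4; lhs holds on [3,3])
  i=4: ✗ (lhs fails at k=4 before rhs at j=5)
  i=5: ✗ (lhs fails at k=5 before rhs at j=6)
  i=6: ✗ (no rhs in [7,7])
Positions where it holds: {3} → 1.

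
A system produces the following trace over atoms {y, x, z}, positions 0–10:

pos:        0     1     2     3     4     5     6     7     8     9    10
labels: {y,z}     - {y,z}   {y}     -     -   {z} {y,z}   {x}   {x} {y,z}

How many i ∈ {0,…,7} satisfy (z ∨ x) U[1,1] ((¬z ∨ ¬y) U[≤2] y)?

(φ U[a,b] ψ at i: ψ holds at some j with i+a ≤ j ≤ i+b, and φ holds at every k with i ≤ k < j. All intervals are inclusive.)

Evaluate at each i in [0,7]:
  i=0: ✓ (rhs at j=1; lhs holds on [0,0])
  i=1: ✗ (lhs fails at k=1 before rhs at j=2)
  i=2: ✓ (rhs at j=3; lhs holds on [2,2])
  i=3: ✗ (no rhs in [4,4])
  i=4: ✗ (lhs fails at k=4 before rhs at j=5)
  i=5: ✗ (lhs fails at k=5 before rhs at j=6)
  i=6: ✓ (rhs at j=7; lhs holds on [6,6])
  i=7: ✓ (rhs at j=8; lhs holds on [7,7])
Positions where it holds: {0, 2, 6, 7} → 4.

4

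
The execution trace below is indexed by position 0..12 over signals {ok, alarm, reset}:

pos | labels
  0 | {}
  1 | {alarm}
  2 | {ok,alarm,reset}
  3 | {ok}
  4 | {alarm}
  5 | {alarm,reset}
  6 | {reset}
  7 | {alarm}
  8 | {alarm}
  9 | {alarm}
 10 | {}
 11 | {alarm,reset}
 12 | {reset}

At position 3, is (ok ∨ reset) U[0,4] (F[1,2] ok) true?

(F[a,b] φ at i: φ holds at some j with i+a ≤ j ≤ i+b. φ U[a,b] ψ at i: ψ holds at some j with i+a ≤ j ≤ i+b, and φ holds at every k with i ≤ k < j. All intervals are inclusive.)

No

Need some j in [3,7] with F[1,2] ok, and (ok ∨ reset) at every k in [3,j-1].
  j=3: F[1,2] ok — fails (none in [4,5]).
  j=4: F[1,2] ok — fails (none in [5,6]).
  j=5: F[1,2] ok — fails (none in [6,7]).
  j=6: F[1,2] ok — fails (none in [7,8]).
  j=7: F[1,2] ok — fails (none in [8,9]).
No j in the window works → until fails.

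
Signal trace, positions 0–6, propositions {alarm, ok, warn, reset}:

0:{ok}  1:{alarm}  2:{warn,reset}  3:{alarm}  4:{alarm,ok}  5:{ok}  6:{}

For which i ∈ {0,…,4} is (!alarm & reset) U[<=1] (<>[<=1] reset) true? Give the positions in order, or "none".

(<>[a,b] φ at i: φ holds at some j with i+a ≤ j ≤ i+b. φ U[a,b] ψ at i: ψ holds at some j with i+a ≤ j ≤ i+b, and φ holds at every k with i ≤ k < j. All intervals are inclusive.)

1, 2

Evaluate at each i in [0,4]:
  i=0: ✗ (lhs fails at k=0 before rhs at j=1)
  i=1: ✓ (rhs at j=1)
  i=2: ✓ (rhs at j=2)
  i=3: ✗ (no rhs in [3,4])
  i=4: ✗ (no rhs in [4,5])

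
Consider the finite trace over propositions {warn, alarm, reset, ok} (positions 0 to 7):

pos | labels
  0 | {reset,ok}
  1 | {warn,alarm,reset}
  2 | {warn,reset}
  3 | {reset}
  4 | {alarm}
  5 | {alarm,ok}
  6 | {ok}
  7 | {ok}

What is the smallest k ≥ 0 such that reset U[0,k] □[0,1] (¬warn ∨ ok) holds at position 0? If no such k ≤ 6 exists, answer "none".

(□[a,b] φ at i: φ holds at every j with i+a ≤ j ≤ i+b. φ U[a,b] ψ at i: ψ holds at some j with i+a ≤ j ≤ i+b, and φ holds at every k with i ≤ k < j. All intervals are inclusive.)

Need earliest j ≥ 0 with □[0,1] (¬warn ∨ ok), and reset at every k in [0,j-1].
  j=0: rhs fails.
  j=1: rhs fails.
  j=2: rhs fails.
  j=3: rhs holds; lhs holds on [0,2]. k = 3.

3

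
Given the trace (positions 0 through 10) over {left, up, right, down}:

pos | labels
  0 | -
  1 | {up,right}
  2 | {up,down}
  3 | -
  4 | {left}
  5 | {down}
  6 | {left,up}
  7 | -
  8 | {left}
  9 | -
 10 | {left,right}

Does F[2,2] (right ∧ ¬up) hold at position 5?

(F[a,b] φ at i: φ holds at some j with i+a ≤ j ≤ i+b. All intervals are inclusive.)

Does not hold

Check (right ∧ ¬up) at each j in [7,7]:
  j=7: false
No position in the window satisfies it → formula fails.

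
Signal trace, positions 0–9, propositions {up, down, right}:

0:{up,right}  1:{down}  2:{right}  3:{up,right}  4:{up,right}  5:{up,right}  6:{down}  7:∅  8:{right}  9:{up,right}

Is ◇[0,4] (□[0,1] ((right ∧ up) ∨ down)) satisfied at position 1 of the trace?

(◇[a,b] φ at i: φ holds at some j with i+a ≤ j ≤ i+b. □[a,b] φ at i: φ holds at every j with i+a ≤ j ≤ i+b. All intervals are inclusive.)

True

Check □[0,1] ((right ∧ up) ∨ down) at each j in [1,5]:
  j=1: fails at 2
  j=2: fails at 2
  j=3: holds on [3,4]
  j=4: holds on [4,5]
  j=5: holds on [5,6]
Found at j=3 → formula holds.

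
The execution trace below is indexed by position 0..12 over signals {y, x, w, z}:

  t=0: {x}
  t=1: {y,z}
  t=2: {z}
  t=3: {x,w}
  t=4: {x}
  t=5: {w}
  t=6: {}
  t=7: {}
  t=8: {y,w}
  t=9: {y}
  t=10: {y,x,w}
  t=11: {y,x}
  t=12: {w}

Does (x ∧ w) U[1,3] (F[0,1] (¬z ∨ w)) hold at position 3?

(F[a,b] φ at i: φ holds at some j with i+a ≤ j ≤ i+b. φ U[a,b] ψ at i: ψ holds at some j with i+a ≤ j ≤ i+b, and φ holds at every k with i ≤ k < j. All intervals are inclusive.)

Need some j in [4,6] with F[0,1] (¬z ∨ w), and (x ∧ w) at every k in [3,j-1].
  j=4: F[0,1] (¬z ∨ w) holds; (x ∧ w) holds at every k in [3,3] → satisfied.

True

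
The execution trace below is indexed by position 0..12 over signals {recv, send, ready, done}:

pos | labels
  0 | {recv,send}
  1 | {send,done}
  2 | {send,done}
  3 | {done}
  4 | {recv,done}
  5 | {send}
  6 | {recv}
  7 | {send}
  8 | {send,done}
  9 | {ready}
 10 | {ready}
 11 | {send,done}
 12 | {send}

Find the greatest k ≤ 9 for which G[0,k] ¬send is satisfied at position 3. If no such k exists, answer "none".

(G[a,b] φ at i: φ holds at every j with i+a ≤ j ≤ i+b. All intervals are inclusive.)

1

¬send must hold from j=3 onward; find where it first fails.
  j=3: holds
  j=4: holds
  j=5: fails
Holds on [3,4], so largest k = 1.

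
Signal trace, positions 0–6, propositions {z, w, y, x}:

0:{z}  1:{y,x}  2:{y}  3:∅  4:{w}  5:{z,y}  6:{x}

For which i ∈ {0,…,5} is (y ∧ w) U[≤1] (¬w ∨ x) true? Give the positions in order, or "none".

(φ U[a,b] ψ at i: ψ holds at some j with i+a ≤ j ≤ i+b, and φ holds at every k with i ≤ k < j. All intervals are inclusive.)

0, 1, 2, 3, 5

Evaluate at each i in [0,5]:
  i=0: ✓ (rhs at j=0)
  i=1: ✓ (rhs at j=1)
  i=2: ✓ (rhs at j=2)
  i=3: ✓ (rhs at j=3)
  i=4: ✗ (lhs fails at k=4 before rhs at j=5)
  i=5: ✓ (rhs at j=5)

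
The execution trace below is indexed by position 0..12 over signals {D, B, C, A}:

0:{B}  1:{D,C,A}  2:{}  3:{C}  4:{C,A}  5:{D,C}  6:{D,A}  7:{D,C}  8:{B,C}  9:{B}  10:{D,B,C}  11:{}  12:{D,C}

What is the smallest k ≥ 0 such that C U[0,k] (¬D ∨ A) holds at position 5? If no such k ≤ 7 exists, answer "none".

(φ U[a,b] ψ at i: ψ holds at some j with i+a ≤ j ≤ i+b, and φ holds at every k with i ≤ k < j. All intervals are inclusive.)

Need earliest j ≥ 5 with (¬D ∨ A), and C at every k in [5,j-1].
  j=5: rhs fails.
  j=6: rhs holds; lhs holds on [5,5]. k = 1.

1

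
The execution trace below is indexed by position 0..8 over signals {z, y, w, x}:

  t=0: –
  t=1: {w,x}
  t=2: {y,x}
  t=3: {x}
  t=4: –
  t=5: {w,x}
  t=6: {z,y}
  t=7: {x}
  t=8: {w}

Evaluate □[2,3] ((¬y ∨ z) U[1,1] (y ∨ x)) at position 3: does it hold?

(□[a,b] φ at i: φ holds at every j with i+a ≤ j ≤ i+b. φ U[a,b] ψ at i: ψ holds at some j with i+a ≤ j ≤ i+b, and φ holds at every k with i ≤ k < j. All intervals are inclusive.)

Check ((¬y ∨ z) U[1,1] (y ∨ x)) at every j in [5,6]:
  j=5: holds
  j=6: holds
All positions satisfy it → formula holds.

True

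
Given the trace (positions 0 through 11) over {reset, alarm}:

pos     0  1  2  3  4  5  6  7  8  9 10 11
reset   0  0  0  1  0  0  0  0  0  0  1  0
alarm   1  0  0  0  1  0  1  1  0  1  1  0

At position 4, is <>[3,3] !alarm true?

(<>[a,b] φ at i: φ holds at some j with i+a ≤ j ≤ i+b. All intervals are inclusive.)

Check !alarm at each j in [7,7]:
  j=7: false
No position in the window satisfies it → formula fails.

Does not hold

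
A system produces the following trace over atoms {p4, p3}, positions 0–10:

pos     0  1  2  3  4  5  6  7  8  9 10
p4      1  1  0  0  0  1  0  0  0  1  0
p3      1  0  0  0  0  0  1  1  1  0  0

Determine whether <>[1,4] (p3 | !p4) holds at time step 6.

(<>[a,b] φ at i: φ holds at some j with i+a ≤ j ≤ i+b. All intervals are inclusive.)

True

Check (p3 | !p4) at each j in [7,10]:
  j=7: true
  j=8: true
  j=9: false
  j=10: true
Found at j=7 → formula holds.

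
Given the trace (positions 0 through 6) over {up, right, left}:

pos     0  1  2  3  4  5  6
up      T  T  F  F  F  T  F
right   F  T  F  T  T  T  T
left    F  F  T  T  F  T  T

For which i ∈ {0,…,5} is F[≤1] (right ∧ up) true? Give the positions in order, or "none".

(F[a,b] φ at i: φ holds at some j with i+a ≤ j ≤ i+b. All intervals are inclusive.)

0, 1, 4, 5

Evaluate at each i in [0,5]:
  i=0: ✓ (witness j=1)
  i=1: ✓ (witness j=1)
  i=2: ✗ (none in [2,3])
  i=3: ✗ (none in [3,4])
  i=4: ✓ (witness j=5)
  i=5: ✓ (witness j=5)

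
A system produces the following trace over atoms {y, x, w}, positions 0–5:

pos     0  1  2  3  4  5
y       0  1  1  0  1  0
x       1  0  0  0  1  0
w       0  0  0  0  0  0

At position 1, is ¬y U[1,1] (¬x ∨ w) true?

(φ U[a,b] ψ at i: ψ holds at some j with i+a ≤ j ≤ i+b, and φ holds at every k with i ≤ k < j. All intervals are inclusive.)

False

Need some j in [2,2] with (¬x ∨ w), and ¬y at every k in [1,j-1].
  j=2: (¬x ∨ w) holds, but ¬y fails at k=1 → not this j.
No j in the window works → until fails.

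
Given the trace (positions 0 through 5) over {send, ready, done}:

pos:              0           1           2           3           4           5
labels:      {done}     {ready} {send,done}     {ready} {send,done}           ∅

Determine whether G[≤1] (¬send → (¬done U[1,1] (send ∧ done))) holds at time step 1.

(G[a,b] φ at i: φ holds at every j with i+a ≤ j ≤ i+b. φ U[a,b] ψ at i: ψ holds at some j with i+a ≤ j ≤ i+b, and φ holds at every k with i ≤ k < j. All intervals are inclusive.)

Holds

Check (¬send → (¬done U[1,1] (send ∧ done))) at every j in [1,2]:
  j=1: antecedent true; consequent holds → ✓
  j=2: antecedent false → ✓
All positions satisfy it → formula holds.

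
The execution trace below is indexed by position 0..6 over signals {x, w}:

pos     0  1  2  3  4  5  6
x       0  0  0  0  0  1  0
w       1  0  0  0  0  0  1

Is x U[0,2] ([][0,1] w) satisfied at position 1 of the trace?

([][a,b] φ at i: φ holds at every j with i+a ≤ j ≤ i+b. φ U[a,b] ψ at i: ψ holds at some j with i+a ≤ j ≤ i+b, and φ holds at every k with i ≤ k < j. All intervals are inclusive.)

Need some j in [1,3] with [][0,1] w, and x at every k in [1,j-1].
  j=1: [][0,1] w — fails at 1.
  j=2: [][0,1] w — fails at 2.
  j=3: [][0,1] w — fails at 3.
No j in the window works → until fails.

Does not hold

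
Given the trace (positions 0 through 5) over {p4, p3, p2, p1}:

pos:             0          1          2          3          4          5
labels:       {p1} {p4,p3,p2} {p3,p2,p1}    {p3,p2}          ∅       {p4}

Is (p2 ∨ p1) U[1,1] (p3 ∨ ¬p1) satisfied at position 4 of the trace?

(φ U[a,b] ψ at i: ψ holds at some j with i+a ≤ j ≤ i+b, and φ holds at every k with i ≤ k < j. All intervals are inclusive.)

False

Need some j in [5,5] with (p3 ∨ ¬p1), and (p2 ∨ p1) at every k in [4,j-1].
  j=5: (p3 ∨ ¬p1) holds, but (p2 ∨ p1) fails at k=4 → not this j.
No j in the window works → until fails.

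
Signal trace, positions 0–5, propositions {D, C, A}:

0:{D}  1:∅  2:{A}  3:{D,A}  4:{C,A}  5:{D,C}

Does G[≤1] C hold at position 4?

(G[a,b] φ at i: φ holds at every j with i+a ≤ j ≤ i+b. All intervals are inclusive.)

Check C at every j in [4,5]:
  j=4: true
  j=5: true
All positions satisfy it → formula holds.

Yes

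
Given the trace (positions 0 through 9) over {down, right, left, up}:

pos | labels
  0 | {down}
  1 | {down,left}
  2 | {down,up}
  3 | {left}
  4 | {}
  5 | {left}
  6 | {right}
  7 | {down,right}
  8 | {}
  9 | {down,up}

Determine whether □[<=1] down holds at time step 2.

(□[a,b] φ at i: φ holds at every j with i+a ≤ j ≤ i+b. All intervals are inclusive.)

Check down at every j in [2,3]:
  j=2: true
  j=3: false
Fails at j=3 → formula fails.

False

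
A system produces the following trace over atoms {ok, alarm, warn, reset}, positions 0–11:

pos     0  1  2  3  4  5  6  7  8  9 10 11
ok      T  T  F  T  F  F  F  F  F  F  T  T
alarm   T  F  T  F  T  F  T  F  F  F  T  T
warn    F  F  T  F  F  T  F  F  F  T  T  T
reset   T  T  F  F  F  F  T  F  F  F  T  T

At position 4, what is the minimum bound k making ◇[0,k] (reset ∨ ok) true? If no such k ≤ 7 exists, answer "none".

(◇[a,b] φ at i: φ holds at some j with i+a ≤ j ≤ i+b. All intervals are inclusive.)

Scan j = 4,5,… for (reset ∨ ok):
  j=4: fails
  j=5: fails
  j=6: holds
First hit at j=6, so smallest k = 6-4 = 2.

2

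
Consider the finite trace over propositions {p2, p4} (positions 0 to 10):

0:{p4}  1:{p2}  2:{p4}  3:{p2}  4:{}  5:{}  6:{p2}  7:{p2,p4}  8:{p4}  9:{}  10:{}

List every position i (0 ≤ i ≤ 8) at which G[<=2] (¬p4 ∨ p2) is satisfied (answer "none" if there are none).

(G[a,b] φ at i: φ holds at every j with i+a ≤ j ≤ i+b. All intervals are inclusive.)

Evaluate at each i in [0,8]:
  i=0: ✗ (fails at j=0)
  i=1: ✗ (fails at j=2)
  i=2: ✗ (fails at j=2)
  i=3: ✓ (all of [3,5])
  i=4: ✓ (all of [4,6])
  i=5: ✓ (all of [5,7])
  i=6: ✗ (fails at j=8)
  i=7: ✗ (fails at j=8)
  i=8: ✗ (fails at j=8)

3, 4, 5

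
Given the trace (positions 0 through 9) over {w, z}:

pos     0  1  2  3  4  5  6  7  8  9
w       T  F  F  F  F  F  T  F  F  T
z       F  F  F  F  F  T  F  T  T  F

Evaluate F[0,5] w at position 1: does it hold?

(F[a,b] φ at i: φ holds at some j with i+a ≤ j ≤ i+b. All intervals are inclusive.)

Check w at each j in [1,6]:
  j=1: false
  j=2: false
  j=3: false
  j=4: false
  j=5: false
  j=6: true
Found at j=6 → formula holds.

Holds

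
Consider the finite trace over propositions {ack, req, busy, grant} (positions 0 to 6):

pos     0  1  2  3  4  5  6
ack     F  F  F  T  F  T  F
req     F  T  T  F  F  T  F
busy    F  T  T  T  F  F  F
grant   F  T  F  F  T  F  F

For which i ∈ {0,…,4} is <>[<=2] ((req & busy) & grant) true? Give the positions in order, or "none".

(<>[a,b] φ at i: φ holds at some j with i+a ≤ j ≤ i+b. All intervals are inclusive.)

0, 1

Evaluate at each i in [0,4]:
  i=0: ✓ (witness j=1)
  i=1: ✓ (witness j=1)
  i=2: ✗ (none in [2,4])
  i=3: ✗ (none in [3,5])
  i=4: ✗ (none in [4,6])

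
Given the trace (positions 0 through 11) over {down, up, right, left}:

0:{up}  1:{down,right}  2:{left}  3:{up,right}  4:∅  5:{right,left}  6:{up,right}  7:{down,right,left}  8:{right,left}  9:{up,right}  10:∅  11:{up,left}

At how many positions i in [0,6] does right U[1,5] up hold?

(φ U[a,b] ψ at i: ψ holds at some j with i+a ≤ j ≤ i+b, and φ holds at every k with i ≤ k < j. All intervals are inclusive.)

2

Evaluate at each i in [0,6]:
  i=0: ✗ (lhs fails at k=0 before rhs at j=3)
  i=1: ✗ (lhs fails at k=2 before rhs at j=3)
  i=2: ✗ (lhs fails at k=2 before rhs at j=3)
  i=3: ✗ (lhs fails at k=4 before rhs at j=6)
  i=4: ✗ (lhs fails at k=4 before rhs at j=6)
  i=5: ✓ (rhs at j=6; lhs holds on [5,5])
  i=6: ✓ (rhs at j=9; lhs holds on [6,8])
Positions where it holds: {5, 6} → 2.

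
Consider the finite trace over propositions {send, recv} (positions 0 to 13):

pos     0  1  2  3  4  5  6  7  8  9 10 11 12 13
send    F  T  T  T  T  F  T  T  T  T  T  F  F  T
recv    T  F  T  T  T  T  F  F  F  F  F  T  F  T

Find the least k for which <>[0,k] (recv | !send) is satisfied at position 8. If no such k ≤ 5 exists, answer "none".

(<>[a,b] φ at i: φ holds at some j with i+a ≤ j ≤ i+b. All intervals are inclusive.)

3

Scan j = 8,9,… for (recv | !send):
  j=8: fails
  j=9: fails
  j=10: fails
  j=11: holds
First hit at j=11, so smallest k = 11-8 = 3.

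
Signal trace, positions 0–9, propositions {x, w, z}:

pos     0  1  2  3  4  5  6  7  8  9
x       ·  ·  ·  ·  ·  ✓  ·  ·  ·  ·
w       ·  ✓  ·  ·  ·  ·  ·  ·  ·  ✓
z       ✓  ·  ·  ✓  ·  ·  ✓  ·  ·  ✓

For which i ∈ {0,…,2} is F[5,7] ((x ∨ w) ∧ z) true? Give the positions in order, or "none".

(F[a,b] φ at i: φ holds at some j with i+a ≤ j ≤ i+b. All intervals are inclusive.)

Evaluate at each i in [0,2]:
  i=0: ✗ (none in [5,7])
  i=1: ✗ (none in [6,8])
  i=2: ✓ (witness j=9)

2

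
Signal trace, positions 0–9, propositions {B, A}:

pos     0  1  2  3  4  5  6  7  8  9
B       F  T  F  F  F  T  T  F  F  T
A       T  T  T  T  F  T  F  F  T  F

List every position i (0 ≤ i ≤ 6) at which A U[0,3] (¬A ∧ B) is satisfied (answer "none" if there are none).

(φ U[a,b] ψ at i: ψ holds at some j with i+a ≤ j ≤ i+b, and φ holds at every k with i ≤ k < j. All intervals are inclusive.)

Evaluate at each i in [0,6]:
  i=0: ✗ (no rhs in [0,3])
  i=1: ✗ (no rhs in [1,4])
  i=2: ✗ (no rhs in [2,5])
  i=3: ✗ (lhs fails at k=4 before rhs at j=6)
  i=4: ✗ (lhs fails at k=4 before rhs at j=6)
  i=5: ✓ (rhs at j=6; lhs holds on [5,5])
  i=6: ✓ (rhs at j=6)

5, 6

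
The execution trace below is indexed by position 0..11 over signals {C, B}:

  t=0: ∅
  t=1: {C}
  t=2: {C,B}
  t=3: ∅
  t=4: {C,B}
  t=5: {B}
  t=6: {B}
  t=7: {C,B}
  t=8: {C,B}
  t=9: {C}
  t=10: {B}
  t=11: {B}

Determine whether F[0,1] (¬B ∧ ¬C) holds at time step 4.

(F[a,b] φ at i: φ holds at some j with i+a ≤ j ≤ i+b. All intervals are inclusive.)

No

Check (¬B ∧ ¬C) at each j in [4,5]:
  j=4: false
  j=5: false
No position in the window satisfies it → formula fails.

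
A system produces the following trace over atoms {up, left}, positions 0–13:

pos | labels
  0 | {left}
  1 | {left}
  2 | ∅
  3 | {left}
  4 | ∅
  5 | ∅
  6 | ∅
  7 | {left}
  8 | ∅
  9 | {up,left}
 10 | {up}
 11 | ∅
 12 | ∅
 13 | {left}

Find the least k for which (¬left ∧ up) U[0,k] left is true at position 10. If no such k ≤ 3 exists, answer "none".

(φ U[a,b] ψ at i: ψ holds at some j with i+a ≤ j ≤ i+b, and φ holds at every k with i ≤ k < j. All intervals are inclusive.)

Need earliest j ≥ 10 with left, and (¬left ∧ up) at every k in [10,j-1].
  j=10: rhs fails.
  j=11: rhs fails.
  j=12: rhs fails.
  j=13: rhs holds but lhs fails at k=11.
No witness within the range → none.

none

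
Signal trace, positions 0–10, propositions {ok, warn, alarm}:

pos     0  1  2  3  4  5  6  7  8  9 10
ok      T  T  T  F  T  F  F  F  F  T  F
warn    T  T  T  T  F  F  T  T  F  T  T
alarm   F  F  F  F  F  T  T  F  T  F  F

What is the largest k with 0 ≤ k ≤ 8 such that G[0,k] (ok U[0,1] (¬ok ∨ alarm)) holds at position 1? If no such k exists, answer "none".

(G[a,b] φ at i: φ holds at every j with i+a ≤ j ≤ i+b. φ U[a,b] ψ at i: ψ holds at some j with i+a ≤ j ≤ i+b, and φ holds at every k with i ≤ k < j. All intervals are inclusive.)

none

(ok U[0,1] (¬ok ∨ alarm)) must hold from j=1 onward; find where it first fails.
  j=1: fails → no k works.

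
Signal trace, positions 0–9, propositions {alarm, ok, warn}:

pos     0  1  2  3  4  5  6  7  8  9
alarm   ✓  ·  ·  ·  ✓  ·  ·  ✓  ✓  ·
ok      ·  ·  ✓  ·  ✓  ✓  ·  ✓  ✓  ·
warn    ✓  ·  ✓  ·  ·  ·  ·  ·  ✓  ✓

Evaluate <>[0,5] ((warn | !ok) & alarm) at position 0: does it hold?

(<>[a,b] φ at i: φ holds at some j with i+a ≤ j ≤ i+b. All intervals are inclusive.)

Holds

Check ((warn | !ok) & alarm) at each j in [0,5]:
  j=0: true
  j=1: false
  j=2: false
  j=3: false
  j=4: false
  j=5: false
Found at j=0 → formula holds.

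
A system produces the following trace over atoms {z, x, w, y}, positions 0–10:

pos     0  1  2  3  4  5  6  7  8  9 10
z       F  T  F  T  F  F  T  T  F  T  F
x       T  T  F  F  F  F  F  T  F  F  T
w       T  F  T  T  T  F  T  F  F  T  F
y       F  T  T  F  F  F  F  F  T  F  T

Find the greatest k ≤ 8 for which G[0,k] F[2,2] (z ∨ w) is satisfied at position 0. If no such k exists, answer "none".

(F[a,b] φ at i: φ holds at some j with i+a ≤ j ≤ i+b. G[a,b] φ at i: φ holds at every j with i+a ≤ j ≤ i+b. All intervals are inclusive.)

F[2,2] (z ∨ w) must hold from j=0 onward; find where it first fails.
  j=0: holds
  j=1: holds
  j=2: holds
  j=3: fails
Holds on [0,2], so largest k = 2.

2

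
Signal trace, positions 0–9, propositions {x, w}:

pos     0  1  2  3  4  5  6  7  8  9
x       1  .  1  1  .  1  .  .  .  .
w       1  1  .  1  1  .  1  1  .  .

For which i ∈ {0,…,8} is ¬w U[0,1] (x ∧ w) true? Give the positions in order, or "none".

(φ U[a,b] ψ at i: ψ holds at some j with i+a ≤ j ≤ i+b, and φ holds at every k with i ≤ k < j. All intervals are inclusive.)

Evaluate at each i in [0,8]:
  i=0: ✓ (rhs at j=0)
  i=1: ✗ (no rhs in [1,2])
  i=2: ✓ (rhs at j=3; lhs holds on [2,2])
  i=3: ✓ (rhs at j=3)
  i=4: ✗ (no rhs in [4,5])
  i=5: ✗ (no rhs in [5,6])
  i=6: ✗ (no rhs in [6,7])
  i=7: ✗ (no rhs in [7,8])
  i=8: ✗ (no rhs in [8,9])

0, 2, 3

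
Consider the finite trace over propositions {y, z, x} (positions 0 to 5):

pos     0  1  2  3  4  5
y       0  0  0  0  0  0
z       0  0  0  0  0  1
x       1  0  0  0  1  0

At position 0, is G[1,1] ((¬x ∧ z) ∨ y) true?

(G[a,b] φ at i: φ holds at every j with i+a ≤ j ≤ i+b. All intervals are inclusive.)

Check ((¬x ∧ z) ∨ y) at every j in [1,1]:
  j=1: false
Fails at j=1 → formula fails.

No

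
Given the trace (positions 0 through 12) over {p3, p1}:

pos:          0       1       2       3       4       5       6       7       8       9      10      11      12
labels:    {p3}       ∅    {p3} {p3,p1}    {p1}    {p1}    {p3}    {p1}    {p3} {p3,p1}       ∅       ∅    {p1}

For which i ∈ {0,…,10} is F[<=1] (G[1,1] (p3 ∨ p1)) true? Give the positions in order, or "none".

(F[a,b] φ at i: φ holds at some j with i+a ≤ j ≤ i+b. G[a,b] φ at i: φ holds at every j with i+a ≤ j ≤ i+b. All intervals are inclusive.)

0, 1, 2, 3, 4, 5, 6, 7, 8, 10

Evaluate at each i in [0,10]:
  i=0: ✓ (witness j=1)
  i=1: ✓ (witness j=1)
  i=2: ✓ (witness j=2)
  i=3: ✓ (witness j=3)
  i=4: ✓ (witness j=4)
  i=5: ✓ (witness j=5)
  i=6: ✓ (witness j=6)
  i=7: ✓ (witness j=7)
  i=8: ✓ (witness j=8)
  i=9: ✗ (none in [9,10])
  i=10: ✓ (witness j=11)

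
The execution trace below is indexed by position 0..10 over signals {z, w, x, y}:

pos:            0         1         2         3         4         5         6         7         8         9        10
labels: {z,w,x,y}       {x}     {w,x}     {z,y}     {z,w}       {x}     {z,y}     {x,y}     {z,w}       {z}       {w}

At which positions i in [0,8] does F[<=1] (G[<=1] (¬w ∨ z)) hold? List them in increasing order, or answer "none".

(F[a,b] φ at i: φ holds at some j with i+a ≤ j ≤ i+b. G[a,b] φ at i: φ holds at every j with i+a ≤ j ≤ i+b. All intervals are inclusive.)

0, 2, 3, 4, 5, 6, 7, 8

Evaluate at each i in [0,8]:
  i=0: ✓ (witness j=0)
  i=1: ✗ (none in [1,2])
  i=2: ✓ (witness j=3)
  i=3: ✓ (witness j=3)
  i=4: ✓ (witness j=4)
  i=5: ✓ (witness j=5)
  i=6: ✓ (witness j=6)
  i=7: ✓ (witness j=7)
  i=8: ✓ (witness j=8)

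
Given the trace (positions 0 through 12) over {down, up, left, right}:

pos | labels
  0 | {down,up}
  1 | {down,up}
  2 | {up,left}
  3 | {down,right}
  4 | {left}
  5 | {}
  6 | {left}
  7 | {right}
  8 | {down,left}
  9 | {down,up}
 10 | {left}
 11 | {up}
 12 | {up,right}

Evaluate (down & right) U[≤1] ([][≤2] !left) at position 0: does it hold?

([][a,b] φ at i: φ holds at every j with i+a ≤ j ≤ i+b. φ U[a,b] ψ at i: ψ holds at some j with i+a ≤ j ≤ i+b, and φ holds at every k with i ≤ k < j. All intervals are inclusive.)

Need some j in [0,1] with [][≤2] !left, and (down & right) at every k in [0,j-1].
  j=0: [][≤2] !left — fails at 2.
  j=1: [][≤2] !left — fails at 2.
No j in the window works → until fails.

False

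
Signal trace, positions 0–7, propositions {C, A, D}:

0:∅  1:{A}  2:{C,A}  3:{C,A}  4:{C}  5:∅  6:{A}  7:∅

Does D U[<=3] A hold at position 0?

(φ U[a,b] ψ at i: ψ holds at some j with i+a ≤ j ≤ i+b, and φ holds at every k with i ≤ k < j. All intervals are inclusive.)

Need some j in [0,3] with A, and D at every k in [0,j-1].
  j=0: A false.
  j=1: A holds, but D fails at k=0 → not this j.
  j=2: A holds, but D fails at k=0 → not this j.
  j=3: A holds, but D fails at k=0 → not this j.
No j in the window works → until fails.

Does not hold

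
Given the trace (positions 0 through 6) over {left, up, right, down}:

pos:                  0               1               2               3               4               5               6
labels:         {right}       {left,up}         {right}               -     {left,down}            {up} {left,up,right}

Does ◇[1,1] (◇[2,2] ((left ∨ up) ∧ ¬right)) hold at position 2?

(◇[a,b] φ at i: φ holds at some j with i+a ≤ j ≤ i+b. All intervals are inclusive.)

Check ◇[2,2] ((left ∨ up) ∧ ¬right) at each j in [3,3]:
  j=3: holds (witness at 5)
Found at j=3 → formula holds.

Yes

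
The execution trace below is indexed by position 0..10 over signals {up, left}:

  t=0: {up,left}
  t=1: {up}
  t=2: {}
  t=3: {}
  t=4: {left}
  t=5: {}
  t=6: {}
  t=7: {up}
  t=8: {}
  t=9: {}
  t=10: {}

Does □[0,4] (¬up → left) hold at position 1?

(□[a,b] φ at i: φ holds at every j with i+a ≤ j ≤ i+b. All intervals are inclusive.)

No

Check (¬up → left) at every j in [1,5]:
  j=1: antecedent false → ✓
  j=2: antecedent true; consequent false → ✗
  j=3: antecedent true; consequent false → ✗
  j=4: antecedent true; consequent true → ✓
  j=5: antecedent true; consequent false → ✗
Fails at j=2 → formula fails.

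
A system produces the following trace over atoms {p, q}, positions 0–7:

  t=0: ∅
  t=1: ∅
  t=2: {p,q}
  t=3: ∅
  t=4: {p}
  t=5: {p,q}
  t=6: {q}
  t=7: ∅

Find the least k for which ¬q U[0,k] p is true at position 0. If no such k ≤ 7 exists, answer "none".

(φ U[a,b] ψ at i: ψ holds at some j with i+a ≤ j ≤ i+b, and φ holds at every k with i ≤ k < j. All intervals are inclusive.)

Need earliest j ≥ 0 with p, and ¬q at every k in [0,j-1].
  j=0: rhs fails.
  j=1: rhs fails.
  j=2: rhs holds; lhs holds on [0,1]. k = 2.

2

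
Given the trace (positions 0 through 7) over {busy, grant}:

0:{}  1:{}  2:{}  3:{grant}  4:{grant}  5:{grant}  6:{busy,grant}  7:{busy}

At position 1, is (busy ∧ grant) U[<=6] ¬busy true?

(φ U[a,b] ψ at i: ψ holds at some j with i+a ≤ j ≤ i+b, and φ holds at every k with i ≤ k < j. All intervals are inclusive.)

Need some j in [1,7] with ¬busy, and (busy ∧ grant) at every k in [1,j-1].
  j=1: ¬busy holds; no prefix to check → satisfied.

Holds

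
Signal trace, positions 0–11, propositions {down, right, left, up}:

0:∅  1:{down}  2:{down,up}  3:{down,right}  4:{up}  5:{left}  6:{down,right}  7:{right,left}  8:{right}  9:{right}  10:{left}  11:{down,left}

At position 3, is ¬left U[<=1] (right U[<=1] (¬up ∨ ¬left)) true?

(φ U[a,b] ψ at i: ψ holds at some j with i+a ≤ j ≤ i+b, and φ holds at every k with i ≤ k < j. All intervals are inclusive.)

Need some j in [3,4] with (right U[<=1] (¬up ∨ ¬left)), and ¬left at every k in [3,j-1].
  j=3: (right U[<=1] (¬up ∨ ¬left)) holds; no prefix to check → satisfied.

Holds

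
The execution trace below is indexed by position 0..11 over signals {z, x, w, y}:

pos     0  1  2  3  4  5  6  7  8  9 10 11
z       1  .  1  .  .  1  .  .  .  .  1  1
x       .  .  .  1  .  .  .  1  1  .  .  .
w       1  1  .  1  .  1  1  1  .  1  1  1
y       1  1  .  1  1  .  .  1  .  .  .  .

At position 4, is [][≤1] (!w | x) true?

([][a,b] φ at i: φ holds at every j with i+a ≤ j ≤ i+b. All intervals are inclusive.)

Check (!w | x) at every j in [4,5]:
  j=4: true
  j=5: false
Fails at j=5 → formula fails.

False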